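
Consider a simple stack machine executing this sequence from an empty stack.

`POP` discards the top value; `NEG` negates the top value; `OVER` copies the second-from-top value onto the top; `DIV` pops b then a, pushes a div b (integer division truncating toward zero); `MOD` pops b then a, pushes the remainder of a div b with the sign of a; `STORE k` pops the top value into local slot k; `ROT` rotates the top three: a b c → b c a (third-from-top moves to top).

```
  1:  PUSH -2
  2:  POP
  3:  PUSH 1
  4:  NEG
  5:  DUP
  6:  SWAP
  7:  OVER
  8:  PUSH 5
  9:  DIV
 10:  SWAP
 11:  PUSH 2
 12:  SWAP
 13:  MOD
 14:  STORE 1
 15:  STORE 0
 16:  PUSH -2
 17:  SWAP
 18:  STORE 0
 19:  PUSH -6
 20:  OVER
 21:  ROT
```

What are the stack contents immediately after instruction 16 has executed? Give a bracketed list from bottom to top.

[-1, -2]

PUSH -2 : -2
POP     : (empty)
PUSH 1  : 1
NEG     : -1
DUP     : -1 -1
SWAP    : -1 -1
OVER    : -1 -1 -1
PUSH 5  : -1 -1 -1 5
DIV     : -1 -1 0
SWAP    : -1 0 -1
PUSH 2  : -1 0 -1 2
SWAP    : -1 0 2 -1
MOD     : -1 0 0
STORE 1 : -1 0
STORE 0 : -1
PUSH -2 : -1 -2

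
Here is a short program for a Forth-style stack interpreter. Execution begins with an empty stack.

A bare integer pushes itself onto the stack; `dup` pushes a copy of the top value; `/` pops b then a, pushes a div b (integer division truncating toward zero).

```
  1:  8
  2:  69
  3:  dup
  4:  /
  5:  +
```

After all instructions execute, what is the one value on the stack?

9

8   -> [8]
69  -> [8, 69]
dup -> [8, 69, 69]
/   -> [8, 1]
+   -> [9]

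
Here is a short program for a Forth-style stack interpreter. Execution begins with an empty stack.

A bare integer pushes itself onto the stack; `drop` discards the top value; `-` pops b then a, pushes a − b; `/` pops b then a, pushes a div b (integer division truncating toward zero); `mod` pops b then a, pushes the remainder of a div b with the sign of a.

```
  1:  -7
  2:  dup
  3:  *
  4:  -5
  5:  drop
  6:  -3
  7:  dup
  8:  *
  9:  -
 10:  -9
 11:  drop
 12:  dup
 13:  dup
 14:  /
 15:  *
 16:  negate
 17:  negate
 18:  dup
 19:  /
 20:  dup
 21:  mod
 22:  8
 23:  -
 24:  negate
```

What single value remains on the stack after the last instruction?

-7     → [-7]
dup    → [-7, -7]
*      → [49]
-5     → [49, -5]
drop   → [49]
-3     → [49, -3]
dup    → [49, -3, -3]
*      → [49, 9]
-      → [40]
-9     → [40, -9]
drop   → [40]
dup    → [40, 40]
dup    → [40, 40, 40]
/      → [40, 1]
*      → [40]
negate → [-40]
negate → [40]
dup    → [40, 40]
/      → [1]
dup    → [1, 1]
mod    → [0]
8      → [0, 8]
-      → [-8]
negate → [8]

8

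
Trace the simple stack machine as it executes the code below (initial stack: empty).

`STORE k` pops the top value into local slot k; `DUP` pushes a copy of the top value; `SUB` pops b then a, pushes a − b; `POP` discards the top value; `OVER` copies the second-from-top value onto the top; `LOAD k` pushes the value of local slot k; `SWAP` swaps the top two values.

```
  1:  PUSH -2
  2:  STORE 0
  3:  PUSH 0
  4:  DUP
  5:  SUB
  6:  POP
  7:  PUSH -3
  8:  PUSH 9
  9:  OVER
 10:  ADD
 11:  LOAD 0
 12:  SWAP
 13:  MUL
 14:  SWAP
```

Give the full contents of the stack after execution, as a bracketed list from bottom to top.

PUSH -2 → -2
STORE 0 → (empty)
PUSH 0  → 0
DUP     → 0 0
SUB     → 0
POP     → (empty)
PUSH -3 → -3
PUSH 9  → -3 9
OVER    → -3 9 -3
ADD     → -3 6
LOAD 0  → -3 6 -2
SWAP    → -3 -2 6
MUL     → -3 -12
SWAP    → -12 -3

[-12, -3]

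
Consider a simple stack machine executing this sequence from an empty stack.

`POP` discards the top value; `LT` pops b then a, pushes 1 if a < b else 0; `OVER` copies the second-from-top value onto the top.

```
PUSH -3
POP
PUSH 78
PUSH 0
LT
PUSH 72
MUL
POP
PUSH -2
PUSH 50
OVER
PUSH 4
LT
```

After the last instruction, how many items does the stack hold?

PUSH -3 -> [-3]
POP     -> []
PUSH 78 -> [78]
PUSH 0  -> [78, 0]
LT      -> [0]
PUSH 72 -> [0, 72]
MUL     -> [0]
POP     -> []
PUSH -2 -> [-2]
PUSH 50 -> [-2, 50]
OVER    -> [-2, 50, -2]
PUSH 4  -> [-2, 50, -2, 4]
LT      -> [-2, 50, 1]

3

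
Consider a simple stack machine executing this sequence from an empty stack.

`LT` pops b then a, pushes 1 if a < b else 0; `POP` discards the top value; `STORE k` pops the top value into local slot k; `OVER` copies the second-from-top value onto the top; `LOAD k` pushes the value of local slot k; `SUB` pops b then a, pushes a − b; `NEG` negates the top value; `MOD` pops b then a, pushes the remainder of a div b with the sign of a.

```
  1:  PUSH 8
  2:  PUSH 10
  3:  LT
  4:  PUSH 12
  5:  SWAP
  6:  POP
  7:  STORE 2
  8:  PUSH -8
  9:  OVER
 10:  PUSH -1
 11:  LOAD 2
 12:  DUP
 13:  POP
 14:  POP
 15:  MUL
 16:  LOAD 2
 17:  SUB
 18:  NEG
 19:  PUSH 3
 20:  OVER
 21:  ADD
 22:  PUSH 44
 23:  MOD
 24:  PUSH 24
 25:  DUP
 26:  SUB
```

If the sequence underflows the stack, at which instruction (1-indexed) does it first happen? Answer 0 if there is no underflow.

PUSH 8  -> 8
PUSH 10 -> 8 10
LT      -> 1
PUSH 12 -> 1 12
SWAP    -> 12 1
POP     -> 12
STORE 2 -> (empty)
PUSH -8 -> -8
OVER  — needs 2 operands, stack has 1 → underflow

9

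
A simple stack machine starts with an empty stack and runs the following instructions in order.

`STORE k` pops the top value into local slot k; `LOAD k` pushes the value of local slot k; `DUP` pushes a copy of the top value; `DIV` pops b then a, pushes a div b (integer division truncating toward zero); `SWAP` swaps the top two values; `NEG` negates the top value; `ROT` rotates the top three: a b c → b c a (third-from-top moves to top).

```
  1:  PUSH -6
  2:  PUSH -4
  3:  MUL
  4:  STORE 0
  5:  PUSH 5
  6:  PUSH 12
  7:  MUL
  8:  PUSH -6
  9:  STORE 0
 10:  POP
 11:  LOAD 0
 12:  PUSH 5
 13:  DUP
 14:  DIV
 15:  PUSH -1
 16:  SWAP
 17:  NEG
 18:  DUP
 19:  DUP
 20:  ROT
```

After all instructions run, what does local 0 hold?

-6

PUSH -6 → [-6]
PUSH -4 → [-6, -4]
MUL     → [24]
STORE 0 → []
PUSH 5  → [5]
PUSH 12 → [5, 12]
MUL     → [60]
PUSH -6 → [60, -6]
STORE 0 → [60]
POP     → []
LOAD 0  → [-6]
PUSH 5  → [-6, 5]
DUP     → [-6, 5, 5]
DIV     → [-6, 1]
PUSH -1 → [-6, 1, -1]
SWAP    → [-6, -1, 1]
NEG     → [-6, -1, -1]
DUP     → [-6, -1, -1, -1]
DUP     → [-6, -1, -1, -1, -1]
ROT     → [-6, -1, -1, -1, -1]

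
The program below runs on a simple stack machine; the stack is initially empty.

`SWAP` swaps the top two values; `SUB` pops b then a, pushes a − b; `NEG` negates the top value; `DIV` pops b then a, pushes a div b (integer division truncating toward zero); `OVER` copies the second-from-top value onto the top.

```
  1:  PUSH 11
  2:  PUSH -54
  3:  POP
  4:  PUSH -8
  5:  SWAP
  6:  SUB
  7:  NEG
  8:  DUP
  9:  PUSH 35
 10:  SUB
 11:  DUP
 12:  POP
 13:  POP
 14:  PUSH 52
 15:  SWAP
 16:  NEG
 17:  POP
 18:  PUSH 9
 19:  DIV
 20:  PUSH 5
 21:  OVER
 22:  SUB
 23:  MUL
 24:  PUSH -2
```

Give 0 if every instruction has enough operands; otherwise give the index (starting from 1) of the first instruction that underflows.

PUSH 11  → [11]
PUSH -54 → [11, -54]
POP      → [11]
PUSH -8  → [11, -8]
SWAP     → [-8, 11]
SUB      → [-19]
NEG      → [19]
DUP      → [19, 19]
PUSH 35  → [19, 19, 35]
SUB      → [19, -16]
DUP      → [19, -16, -16]
POP      → [19, -16]
POP      → [19]
PUSH 52  → [19, 52]
SWAP     → [52, 19]
NEG      → [52, -19]
POP      → [52]
PUSH 9   → [52, 9]
DIV      → [5]
PUSH 5   → [5, 5]
OVER     → [5, 5, 5]
SUB      → [5, 0]
MUL      → [0]
PUSH -2  → [0, -2]

0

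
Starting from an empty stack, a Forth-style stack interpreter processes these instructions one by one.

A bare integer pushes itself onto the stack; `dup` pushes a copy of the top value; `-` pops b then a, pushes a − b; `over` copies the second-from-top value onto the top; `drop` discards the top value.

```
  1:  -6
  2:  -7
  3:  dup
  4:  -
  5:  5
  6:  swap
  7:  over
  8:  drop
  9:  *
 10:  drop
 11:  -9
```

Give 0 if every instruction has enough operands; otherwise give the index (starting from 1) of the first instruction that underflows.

-6   → [-6]
-7   → [-6, -7]
dup  → [-6, -7, -7]
-    → [-6, 0]
5    → [-6, 0, 5]
swap → [-6, 5, 0]
over → [-6, 5, 0, 5]
drop → [-6, 5, 0]
*    → [-6, 0]
drop → [-6]
-9   → [-6, -9]

0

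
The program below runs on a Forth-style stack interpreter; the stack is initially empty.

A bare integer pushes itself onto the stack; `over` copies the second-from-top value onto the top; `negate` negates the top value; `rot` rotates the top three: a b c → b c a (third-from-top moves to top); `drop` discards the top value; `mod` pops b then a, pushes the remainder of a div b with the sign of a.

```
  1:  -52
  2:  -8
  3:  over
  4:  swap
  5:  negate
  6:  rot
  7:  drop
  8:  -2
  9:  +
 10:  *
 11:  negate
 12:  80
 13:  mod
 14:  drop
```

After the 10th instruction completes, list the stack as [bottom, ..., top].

[-312]

-52    → -52
-8     → -52 -8
over   → -52 -8 -52
swap   → -52 -52 -8
negate → -52 -52 8
rot    → -52 8 -52
drop   → -52 8
-2     → -52 8 -2
+      → -52 6
*      → -312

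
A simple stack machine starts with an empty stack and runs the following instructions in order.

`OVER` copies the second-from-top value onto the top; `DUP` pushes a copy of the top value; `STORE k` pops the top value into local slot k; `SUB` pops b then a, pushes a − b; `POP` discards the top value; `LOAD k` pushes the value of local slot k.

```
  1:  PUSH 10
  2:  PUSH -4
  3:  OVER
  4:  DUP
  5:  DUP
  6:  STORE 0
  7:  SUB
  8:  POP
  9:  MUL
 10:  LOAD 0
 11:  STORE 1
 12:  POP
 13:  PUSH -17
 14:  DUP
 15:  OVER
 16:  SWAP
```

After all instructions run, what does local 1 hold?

10

PUSH 10  -> [10]
PUSH -4  -> [10, -4]
OVER     -> [10, -4, 10]
DUP      -> [10, -4, 10, 10]
DUP      -> [10, -4, 10, 10, 10]
STORE 0  -> [10, -4, 10, 10]
SUB      -> [10, -4, 0]
POP      -> [10, -4]
MUL      -> [-40]
LOAD 0   -> [-40, 10]
STORE 1  -> [-40]
POP      -> []
PUSH -17 -> [-17]
DUP      -> [-17, -17]
OVER     -> [-17, -17, -17]
SWAP     -> [-17, -17, -17]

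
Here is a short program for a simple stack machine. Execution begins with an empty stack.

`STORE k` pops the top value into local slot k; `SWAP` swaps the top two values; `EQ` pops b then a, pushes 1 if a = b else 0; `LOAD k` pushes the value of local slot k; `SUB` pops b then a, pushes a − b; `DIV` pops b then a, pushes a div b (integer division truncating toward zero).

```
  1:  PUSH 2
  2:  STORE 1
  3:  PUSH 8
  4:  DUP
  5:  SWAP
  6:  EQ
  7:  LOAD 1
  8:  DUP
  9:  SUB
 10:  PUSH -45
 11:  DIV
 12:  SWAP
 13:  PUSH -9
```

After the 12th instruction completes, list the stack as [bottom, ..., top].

PUSH 2   : [2]
STORE 1  : []
PUSH 8   : [8]
DUP      : [8, 8]
SWAP     : [8, 8]
EQ       : [1]
LOAD 1   : [1, 2]
DUP      : [1, 2, 2]
SUB      : [1, 0]
PUSH -45 : [1, 0, -45]
DIV      : [1, 0]
SWAP     : [0, 1]

[0, 1]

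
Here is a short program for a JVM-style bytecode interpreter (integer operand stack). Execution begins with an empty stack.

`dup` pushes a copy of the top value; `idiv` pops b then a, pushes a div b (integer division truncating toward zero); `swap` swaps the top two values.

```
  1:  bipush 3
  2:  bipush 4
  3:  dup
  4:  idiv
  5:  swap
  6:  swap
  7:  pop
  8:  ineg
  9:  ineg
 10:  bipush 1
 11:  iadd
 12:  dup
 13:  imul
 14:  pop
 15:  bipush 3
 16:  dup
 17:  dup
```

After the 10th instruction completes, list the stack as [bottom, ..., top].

[3, 1]

bipush 3  3
bipush 4  3 4
dup       3 4 4
idiv      3 1
swap      1 3
swap      3 1
pop       3
ineg      -3
ineg      3
bipush 1  3 1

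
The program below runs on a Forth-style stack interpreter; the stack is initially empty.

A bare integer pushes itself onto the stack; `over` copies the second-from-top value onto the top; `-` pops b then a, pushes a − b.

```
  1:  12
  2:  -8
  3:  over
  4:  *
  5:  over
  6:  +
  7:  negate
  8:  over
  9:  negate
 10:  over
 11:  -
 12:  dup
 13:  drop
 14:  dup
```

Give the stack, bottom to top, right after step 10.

[12, 84, -12, 84]

12      12
-8      12 -8
over    12 -8 12
*       12 -96
over    12 -96 12
+       12 -84
negate  12 84
over    12 84 12
negate  12 84 -12
over    12 84 -12 84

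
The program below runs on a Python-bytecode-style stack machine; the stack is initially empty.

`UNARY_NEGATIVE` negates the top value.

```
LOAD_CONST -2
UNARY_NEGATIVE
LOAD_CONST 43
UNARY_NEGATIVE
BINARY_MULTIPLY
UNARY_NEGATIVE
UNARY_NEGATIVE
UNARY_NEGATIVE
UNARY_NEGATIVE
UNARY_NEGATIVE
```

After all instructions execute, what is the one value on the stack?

LOAD_CONST -2   → [-2]
UNARY_NEGATIVE  → [2]
LOAD_CONST 43   → [2, 43]
UNARY_NEGATIVE  → [2, -43]
BINARY_MULTIPLY → [-86]
UNARY_NEGATIVE  → [86]
UNARY_NEGATIVE  → [-86]
UNARY_NEGATIVE  → [86]
UNARY_NEGATIVE  → [-86]
UNARY_NEGATIVE  → [86]

86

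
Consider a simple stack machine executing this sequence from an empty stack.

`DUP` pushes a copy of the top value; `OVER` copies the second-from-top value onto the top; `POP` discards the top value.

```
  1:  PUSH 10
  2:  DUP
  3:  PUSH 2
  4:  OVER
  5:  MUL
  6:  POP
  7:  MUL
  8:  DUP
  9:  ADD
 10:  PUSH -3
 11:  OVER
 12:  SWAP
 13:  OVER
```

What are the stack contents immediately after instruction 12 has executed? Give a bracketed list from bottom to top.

PUSH 10  [10]
DUP      [10, 10]
PUSH 2   [10, 10, 2]
OVER     [10, 10, 2, 10]
MUL      [10, 10, 20]
POP      [10, 10]
MUL      [100]
DUP      [100, 100]
ADD      [200]
PUSH -3  [200, -3]
OVER     [200, -3, 200]
SWAP     [200, 200, -3]

[200, 200, -3]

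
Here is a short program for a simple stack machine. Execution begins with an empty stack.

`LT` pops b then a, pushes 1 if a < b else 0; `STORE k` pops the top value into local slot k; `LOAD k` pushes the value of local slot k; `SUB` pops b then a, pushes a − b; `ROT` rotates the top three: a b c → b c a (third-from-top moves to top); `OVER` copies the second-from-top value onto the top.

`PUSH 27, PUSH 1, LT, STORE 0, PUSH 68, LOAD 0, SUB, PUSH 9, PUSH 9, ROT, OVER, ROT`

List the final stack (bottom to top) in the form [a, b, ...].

[9, 68, 9, 9]

PUSH 27  27
PUSH 1   27 1
LT       0
STORE 0  (empty)
PUSH 68  68
LOAD 0   68 0
SUB      68
PUSH 9   68 9
PUSH 9   68 9 9
ROT      9 9 68
OVER     9 9 68 9
ROT      9 68 9 9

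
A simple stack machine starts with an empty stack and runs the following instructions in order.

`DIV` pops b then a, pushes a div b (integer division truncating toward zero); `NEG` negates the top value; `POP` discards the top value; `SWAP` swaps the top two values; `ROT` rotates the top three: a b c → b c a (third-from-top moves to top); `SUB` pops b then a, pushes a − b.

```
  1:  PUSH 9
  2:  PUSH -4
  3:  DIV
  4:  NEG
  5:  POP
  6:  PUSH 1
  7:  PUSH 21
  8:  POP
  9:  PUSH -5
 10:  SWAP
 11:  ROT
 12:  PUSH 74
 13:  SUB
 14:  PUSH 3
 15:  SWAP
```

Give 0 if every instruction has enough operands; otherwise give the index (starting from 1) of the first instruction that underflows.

11

PUSH 9  -> 9
PUSH -4 -> 9 -4
DIV     -> -2
NEG     -> 2
POP     -> (empty)
PUSH 1  -> 1
PUSH 21 -> 1 21
POP     -> 1
PUSH -5 -> 1 -5
SWAP    -> -5 1
ROT  — needs 3 operands, stack has 2 → underflow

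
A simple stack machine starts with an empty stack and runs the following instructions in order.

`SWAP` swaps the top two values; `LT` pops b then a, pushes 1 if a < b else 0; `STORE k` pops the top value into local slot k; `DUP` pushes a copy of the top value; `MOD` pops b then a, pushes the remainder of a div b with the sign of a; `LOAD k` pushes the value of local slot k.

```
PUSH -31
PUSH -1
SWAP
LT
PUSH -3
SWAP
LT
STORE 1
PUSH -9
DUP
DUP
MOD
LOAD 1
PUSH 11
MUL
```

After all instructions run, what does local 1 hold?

PUSH -31 : [-31]
PUSH -1  : [-31, -1]
SWAP     : [-1, -31]
LT       : [0]
PUSH -3  : [0, -3]
SWAP     : [-3, 0]
LT       : [1]
STORE 1  : []
PUSH -9  : [-9]
DUP      : [-9, -9]
DUP      : [-9, -9, -9]
MOD      : [-9, 0]
LOAD 1   : [-9, 0, 1]
PUSH 11  : [-9, 0, 1, 11]
MUL      : [-9, 0, 11]

1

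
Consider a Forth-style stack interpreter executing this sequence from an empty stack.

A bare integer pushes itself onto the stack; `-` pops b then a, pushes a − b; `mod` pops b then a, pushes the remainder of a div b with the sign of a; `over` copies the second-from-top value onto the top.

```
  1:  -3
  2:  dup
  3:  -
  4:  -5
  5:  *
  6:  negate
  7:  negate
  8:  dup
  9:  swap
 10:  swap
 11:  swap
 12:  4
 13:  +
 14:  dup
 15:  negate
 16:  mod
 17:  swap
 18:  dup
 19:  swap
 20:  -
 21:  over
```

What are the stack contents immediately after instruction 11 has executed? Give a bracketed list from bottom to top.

[0, 0]

-3     : [-3]
dup    : [-3, -3]
-      : [0]
-5     : [0, -5]
*      : [0]
negate : [0]
negate : [0]
dup    : [0, 0]
swap   : [0, 0]
swap   : [0, 0]
swap   : [0, 0]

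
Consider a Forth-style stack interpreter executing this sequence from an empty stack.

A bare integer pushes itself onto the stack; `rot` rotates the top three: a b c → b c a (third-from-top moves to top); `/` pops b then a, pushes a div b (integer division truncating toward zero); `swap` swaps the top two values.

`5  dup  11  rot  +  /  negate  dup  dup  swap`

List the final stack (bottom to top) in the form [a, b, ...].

5      : 5
dup    : 5 5
11     : 5 5 11
rot    : 5 11 5
+      : 5 16
/      : 0
negate : 0
dup    : 0 0
dup    : 0 0 0
swap   : 0 0 0

[0, 0, 0]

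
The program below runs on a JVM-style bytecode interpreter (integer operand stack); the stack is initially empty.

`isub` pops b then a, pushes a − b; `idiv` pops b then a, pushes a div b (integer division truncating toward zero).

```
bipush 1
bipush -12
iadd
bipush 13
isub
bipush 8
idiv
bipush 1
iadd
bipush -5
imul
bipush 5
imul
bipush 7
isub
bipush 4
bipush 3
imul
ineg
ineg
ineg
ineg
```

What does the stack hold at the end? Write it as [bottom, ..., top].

[43, 12]

bipush 1   : [1]
bipush -12 : [1, -12]
iadd       : [-11]
bipush 13  : [-11, 13]
isub       : [-24]
bipush 8   : [-24, 8]
idiv       : [-3]
bipush 1   : [-3, 1]
iadd       : [-2]
bipush -5  : [-2, -5]
imul       : [10]
bipush 5   : [10, 5]
imul       : [50]
bipush 7   : [50, 7]
isub       : [43]
bipush 4   : [43, 4]
bipush 3   : [43, 4, 3]
imul       : [43, 12]
ineg       : [43, -12]
ineg       : [43, 12]
ineg       : [43, -12]
ineg       : [43, 12]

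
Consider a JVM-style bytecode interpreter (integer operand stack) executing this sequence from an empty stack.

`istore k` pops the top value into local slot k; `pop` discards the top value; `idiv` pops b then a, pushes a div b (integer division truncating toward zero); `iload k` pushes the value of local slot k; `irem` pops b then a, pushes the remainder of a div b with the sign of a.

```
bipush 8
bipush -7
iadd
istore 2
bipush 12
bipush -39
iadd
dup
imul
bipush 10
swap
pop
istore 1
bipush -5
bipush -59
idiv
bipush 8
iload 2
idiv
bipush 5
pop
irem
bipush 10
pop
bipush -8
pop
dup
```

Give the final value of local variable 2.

1

bipush 8   → 8
bipush -7  → 8 -7
iadd       → 1
istore 2   → (empty)
bipush 12  → 12
bipush -39 → 12 -39
iadd       → -27
dup        → -27 -27
imul       → 729
bipush 10  → 729 10
swap       → 10 729
pop        → 10
istore 1   → (empty)
bipush -5  → -5
bipush -59 → -5 -59
idiv       → 0
bipush 8   → 0 8
iload 2    → 0 8 1
idiv       → 0 8
bipush 5   → 0 8 5
pop        → 0 8
irem       → 0
bipush 10  → 0 10
pop        → 0
bipush -8  → 0 -8
pop        → 0
dup        → 0 0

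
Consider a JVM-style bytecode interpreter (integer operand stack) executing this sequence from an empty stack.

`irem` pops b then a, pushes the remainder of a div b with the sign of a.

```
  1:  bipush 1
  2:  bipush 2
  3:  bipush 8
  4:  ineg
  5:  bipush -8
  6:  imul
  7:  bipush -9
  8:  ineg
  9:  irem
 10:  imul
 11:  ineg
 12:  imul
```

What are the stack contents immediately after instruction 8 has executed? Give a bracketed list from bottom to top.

bipush 1   [1]
bipush 2   [1, 2]
bipush 8   [1, 2, 8]
ineg       [1, 2, -8]
bipush -8  [1, 2, -8, -8]
imul       [1, 2, 64]
bipush -9  [1, 2, 64, -9]
ineg       [1, 2, 64, 9]

[1, 2, 64, 9]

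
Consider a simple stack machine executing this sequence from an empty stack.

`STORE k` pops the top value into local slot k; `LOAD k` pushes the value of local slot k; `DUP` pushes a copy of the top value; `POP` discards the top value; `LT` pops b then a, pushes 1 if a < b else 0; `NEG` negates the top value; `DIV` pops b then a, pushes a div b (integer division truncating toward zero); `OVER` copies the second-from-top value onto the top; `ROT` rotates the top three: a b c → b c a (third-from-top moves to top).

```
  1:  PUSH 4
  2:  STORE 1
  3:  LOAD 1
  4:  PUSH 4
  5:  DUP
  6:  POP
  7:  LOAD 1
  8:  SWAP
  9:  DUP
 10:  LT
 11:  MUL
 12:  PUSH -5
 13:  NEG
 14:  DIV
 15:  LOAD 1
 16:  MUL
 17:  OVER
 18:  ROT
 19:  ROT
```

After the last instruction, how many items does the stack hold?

3

PUSH 4   4
STORE 1  (empty)
LOAD 1   4
PUSH 4   4 4
DUP      4 4 4
POP      4 4
LOAD 1   4 4 4
SWAP     4 4 4
DUP      4 4 4 4
LT       4 4 0
MUL      4 0
PUSH -5  4 0 -5
NEG      4 0 5
DIV      4 0
LOAD 1   4 0 4
MUL      4 0
OVER     4 0 4
ROT      0 4 4
ROT      4 4 0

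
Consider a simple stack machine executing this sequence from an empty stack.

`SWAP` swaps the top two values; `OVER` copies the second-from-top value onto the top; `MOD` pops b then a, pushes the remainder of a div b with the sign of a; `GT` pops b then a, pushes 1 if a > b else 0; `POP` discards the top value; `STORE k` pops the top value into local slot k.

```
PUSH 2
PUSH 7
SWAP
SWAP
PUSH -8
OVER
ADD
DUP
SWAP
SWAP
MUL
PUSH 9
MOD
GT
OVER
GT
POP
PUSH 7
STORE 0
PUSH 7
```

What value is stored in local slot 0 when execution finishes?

PUSH 2  : 2
PUSH 7  : 2 7
SWAP    : 7 2
SWAP    : 2 7
PUSH -8 : 2 7 -8
OVER    : 2 7 -8 7
ADD     : 2 7 -1
DUP     : 2 7 -1 -1
SWAP    : 2 7 -1 -1
SWAP    : 2 7 -1 -1
MUL     : 2 7 1
PUSH 9  : 2 7 1 9
MOD     : 2 7 1
GT      : 2 1
OVER    : 2 1 2
GT      : 2 0
POP     : 2
PUSH 7  : 2 7
STORE 0 : 2
PUSH 7  : 2 7

7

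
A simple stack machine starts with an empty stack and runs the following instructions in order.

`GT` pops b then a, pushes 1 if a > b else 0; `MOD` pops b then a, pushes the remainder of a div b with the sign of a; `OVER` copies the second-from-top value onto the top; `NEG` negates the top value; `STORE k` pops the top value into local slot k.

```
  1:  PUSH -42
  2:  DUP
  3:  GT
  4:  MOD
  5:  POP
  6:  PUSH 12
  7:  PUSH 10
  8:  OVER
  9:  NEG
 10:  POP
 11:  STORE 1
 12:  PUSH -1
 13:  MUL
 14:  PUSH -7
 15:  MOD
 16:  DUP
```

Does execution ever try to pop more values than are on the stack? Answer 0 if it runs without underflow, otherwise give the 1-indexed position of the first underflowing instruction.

4

PUSH -42 → -42
DUP      → -42 -42
GT       → 0
MOD  — needs 2 operands, stack has 1 → underflow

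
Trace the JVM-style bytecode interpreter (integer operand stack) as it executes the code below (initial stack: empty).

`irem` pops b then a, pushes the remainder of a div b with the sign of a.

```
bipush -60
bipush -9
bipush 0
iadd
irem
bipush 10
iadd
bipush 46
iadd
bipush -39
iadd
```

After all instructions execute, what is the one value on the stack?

11

bipush -60  [-60]
bipush -9   [-60, -9]
bipush 0    [-60, -9, 0]
iadd        [-60, -9]
irem        [-6]
bipush 10   [-6, 10]
iadd        [4]
bipush 46   [4, 46]
iadd        [50]
bipush -39  [50, -39]
iadd        [11]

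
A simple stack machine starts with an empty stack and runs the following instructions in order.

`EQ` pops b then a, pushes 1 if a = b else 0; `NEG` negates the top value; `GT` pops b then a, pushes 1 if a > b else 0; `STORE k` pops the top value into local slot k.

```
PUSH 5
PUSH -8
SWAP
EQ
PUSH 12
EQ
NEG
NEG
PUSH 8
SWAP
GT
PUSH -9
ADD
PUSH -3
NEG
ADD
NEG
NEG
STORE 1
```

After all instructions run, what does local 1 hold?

PUSH 5   5
PUSH -8  5 -8
SWAP     -8 5
EQ       0
PUSH 12  0 12
EQ       0
NEG      0
NEG      0
PUSH 8   0 8
SWAP     8 0
GT       1
PUSH -9  1 -9
ADD      -8
PUSH -3  -8 -3
NEG      -8 3
ADD      -5
NEG      5
NEG      -5
STORE 1  (empty)

-5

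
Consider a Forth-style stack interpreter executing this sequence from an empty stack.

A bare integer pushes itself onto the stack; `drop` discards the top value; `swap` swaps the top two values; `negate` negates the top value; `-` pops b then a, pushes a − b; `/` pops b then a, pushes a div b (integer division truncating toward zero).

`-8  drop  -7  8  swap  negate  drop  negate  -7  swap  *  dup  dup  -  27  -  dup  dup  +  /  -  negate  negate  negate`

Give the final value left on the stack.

-56

-8      -8
drop    (empty)
-7      -7
8       -7 8
swap    8 -7
negate  8 7
drop    8
negate  -8
-7      -8 -7
swap    -7 -8
*       56
dup     56 56
dup     56 56 56
-       56 0
27      56 0 27
-       56 -27
dup     56 -27 -27
dup     56 -27 -27 -27
+       56 -27 -54
/       56 0
-       56
negate  -56
negate  56
negate  -56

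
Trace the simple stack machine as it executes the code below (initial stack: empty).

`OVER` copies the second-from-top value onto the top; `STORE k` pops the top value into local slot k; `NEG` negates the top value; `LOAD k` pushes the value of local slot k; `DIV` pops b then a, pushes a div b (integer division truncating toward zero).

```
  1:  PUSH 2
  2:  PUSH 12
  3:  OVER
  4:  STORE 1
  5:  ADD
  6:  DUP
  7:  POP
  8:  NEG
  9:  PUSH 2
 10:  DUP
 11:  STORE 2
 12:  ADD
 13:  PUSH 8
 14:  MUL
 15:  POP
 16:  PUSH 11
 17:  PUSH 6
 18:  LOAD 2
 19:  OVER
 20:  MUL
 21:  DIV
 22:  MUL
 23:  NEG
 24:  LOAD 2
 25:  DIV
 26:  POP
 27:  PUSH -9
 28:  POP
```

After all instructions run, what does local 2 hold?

PUSH 2  : 2
PUSH 12 : 2 12
OVER    : 2 12 2
STORE 1 : 2 12
ADD     : 14
DUP     : 14 14
POP     : 14
NEG     : -14
PUSH 2  : -14 2
DUP     : -14 2 2
STORE 2 : -14 2
ADD     : -12
PUSH 8  : -12 8
MUL     : -96
POP     : (empty)
PUSH 11 : 11
PUSH 6  : 11 6
LOAD 2  : 11 6 2
OVER    : 11 6 2 6
MUL     : 11 6 12
DIV     : 11 0
MUL     : 0
NEG     : 0
LOAD 2  : 0 2
DIV     : 0
POP     : (empty)
PUSH -9 : -9
POP     : (empty)

2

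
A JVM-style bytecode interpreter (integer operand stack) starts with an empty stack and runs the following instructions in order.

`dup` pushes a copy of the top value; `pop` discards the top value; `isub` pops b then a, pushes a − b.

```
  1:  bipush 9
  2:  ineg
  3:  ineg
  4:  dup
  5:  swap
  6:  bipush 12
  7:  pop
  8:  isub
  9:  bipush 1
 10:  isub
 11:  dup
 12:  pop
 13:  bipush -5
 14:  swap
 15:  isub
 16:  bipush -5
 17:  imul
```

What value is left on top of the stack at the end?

bipush 9  -> [9]
ineg      -> [-9]
ineg      -> [9]
dup       -> [9, 9]
swap      -> [9, 9]
bipush 12 -> [9, 9, 12]
pop       -> [9, 9]
isub      -> [0]
bipush 1  -> [0, 1]
isub      -> [-1]
dup       -> [-1, -1]
pop       -> [-1]
bipush -5 -> [-1, -5]
swap      -> [-5, -1]
isub      -> [-4]
bipush -5 -> [-4, -5]
imul      -> [20]

20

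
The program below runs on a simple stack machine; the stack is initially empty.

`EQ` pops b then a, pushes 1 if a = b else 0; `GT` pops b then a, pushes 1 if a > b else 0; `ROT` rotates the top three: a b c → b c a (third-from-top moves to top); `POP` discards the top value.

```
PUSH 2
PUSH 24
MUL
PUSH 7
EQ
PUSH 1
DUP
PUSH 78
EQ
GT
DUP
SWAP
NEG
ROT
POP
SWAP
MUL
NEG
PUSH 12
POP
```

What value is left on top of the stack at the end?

1

PUSH 2   2
PUSH 24  2 24
MUL      48
PUSH 7   48 7
EQ       0
PUSH 1   0 1
DUP      0 1 1
PUSH 78  0 1 1 78
EQ       0 1 0
GT       0 1
DUP      0 1 1
SWAP     0 1 1
NEG      0 1 -1
ROT      1 -1 0
POP      1 -1
SWAP     -1 1
MUL      -1
NEG      1
PUSH 12  1 12
POP      1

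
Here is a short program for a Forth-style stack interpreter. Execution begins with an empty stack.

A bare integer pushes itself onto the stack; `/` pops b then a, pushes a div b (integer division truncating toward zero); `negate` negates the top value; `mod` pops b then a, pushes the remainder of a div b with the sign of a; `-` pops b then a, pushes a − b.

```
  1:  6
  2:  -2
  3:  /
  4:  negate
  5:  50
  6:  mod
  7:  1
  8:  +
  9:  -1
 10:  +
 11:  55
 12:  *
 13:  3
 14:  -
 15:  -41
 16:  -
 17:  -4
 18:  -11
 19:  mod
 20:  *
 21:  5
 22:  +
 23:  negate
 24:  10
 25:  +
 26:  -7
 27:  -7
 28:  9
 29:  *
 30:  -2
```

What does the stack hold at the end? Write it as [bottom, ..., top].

6      : [6]
-2     : [6, -2]
/      : [-3]
negate : [3]
50     : [3, 50]
mod    : [3]
1      : [3, 1]
+      : [4]
-1     : [4, -1]
+      : [3]
55     : [3, 55]
*      : [165]
3      : [165, 3]
-      : [162]
-41    : [162, -41]
-      : [203]
-4     : [203, -4]
-11    : [203, -4, -11]
mod    : [203, -4]
*      : [-812]
5      : [-812, 5]
+      : [-807]
negate : [807]
10     : [807, 10]
+      : [817]
-7     : [817, -7]
-7     : [817, -7, -7]
9      : [817, -7, -7, 9]
*      : [817, -7, -63]
-2     : [817, -7, -63, -2]

[817, -7, -63, -2]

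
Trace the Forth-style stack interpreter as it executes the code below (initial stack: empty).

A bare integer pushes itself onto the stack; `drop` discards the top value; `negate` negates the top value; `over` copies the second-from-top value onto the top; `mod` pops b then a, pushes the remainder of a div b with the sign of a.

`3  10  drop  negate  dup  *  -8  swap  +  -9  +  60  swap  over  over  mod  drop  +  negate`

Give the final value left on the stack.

3       [3]
10      [3, 10]
drop    [3]
negate  [-3]
dup     [-3, -3]
*       [9]
-8      [9, -8]
swap    [-8, 9]
+       [1]
-9      [1, -9]
+       [-8]
60      [-8, 60]
swap    [60, -8]
over    [60, -8, 60]
over    [60, -8, 60, -8]
mod     [60, -8, 4]
drop    [60, -8]
+       [52]
negate  [-52]

-52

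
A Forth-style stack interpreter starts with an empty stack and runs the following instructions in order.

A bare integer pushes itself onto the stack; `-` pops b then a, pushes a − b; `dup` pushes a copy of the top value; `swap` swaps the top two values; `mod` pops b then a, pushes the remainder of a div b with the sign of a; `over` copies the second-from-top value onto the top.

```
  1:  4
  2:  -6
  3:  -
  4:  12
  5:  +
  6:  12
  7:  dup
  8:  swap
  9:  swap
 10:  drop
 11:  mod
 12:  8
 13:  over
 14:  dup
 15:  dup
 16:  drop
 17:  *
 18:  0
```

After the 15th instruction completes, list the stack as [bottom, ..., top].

[10, 8, 10, 10, 10]

4    -> 4
-6   -> 4 -6
-    -> 10
12   -> 10 12
+    -> 22
12   -> 22 12
dup  -> 22 12 12
swap -> 22 12 12
swap -> 22 12 12
drop -> 22 12
mod  -> 10
8    -> 10 8
over -> 10 8 10
dup  -> 10 8 10 10
dup  -> 10 8 10 10 10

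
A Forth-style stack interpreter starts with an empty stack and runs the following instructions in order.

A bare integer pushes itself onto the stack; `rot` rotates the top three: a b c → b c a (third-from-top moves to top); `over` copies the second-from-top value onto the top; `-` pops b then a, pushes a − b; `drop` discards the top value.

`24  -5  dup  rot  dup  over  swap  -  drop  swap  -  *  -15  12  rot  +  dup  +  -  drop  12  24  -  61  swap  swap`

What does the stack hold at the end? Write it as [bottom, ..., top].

[-12, 61]

24   -> [24]
-5   -> [24, -5]
dup  -> [24, -5, -5]
rot  -> [-5, -5, 24]
dup  -> [-5, -5, 24, 24]
over -> [-5, -5, 24, 24, 24]
swap -> [-5, -5, 24, 24, 24]
-    -> [-5, -5, 24, 0]
drop -> [-5, -5, 24]
swap -> [-5, 24, -5]
-    -> [-5, 29]
*    -> [-145]
-15  -> [-145, -15]
12   -> [-145, -15, 12]
rot  -> [-15, 12, -145]
+    -> [-15, -133]
dup  -> [-15, -133, -133]
+    -> [-15, -266]
-    -> [251]
drop -> []
12   -> [12]
24   -> [12, 24]
-    -> [-12]
61   -> [-12, 61]
swap -> [61, -12]
swap -> [-12, 61]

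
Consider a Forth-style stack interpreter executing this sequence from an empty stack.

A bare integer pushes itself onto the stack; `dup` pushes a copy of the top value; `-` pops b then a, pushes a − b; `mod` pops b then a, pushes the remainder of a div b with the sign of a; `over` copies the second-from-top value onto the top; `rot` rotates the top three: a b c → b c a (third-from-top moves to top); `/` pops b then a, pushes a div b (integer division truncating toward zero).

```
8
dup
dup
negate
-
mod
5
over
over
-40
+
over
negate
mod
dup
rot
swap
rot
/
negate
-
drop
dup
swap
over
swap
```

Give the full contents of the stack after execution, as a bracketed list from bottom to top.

8      : 8
dup    : 8 8
dup    : 8 8 8
negate : 8 8 -8
-      : 8 16
mod    : 8
5      : 8 5
over   : 8 5 8
over   : 8 5 8 5
-40    : 8 5 8 5 -40
+      : 8 5 8 -35
over   : 8 5 8 -35 8
negate : 8 5 8 -35 -8
mod    : 8 5 8 -3
dup    : 8 5 8 -3 -3
rot    : 8 5 -3 -3 8
swap   : 8 5 -3 8 -3
rot    : 8 5 8 -3 -3
/      : 8 5 8 1
negate : 8 5 8 -1
-      : 8 5 9
drop   : 8 5
dup    : 8 5 5
swap   : 8 5 5
over   : 8 5 5 5
swap   : 8 5 5 5

[8, 5, 5, 5]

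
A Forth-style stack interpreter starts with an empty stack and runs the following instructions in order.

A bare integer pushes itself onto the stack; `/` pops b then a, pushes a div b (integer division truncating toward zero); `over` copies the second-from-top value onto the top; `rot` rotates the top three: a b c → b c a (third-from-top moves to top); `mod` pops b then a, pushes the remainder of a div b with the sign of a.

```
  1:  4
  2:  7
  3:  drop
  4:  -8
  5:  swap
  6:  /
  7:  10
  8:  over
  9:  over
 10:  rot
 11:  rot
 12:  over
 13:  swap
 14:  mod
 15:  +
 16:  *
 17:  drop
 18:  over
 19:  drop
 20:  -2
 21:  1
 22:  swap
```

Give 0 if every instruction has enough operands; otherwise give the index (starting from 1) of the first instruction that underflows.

4    -> 4
7    -> 4 7
drop -> 4
-8   -> 4 -8
swap -> -8 4
/    -> -2
10   -> -2 10
over -> -2 10 -2
over -> -2 10 -2 10
rot  -> -2 -2 10 10
rot  -> -2 10 10 -2
over -> -2 10 10 -2 10
swap -> -2 10 10 10 -2
mod  -> -2 10 10 0
+    -> -2 10 10
*    -> -2 100
drop -> -2
over  — needs 2 operands, stack has 1 → underflow

18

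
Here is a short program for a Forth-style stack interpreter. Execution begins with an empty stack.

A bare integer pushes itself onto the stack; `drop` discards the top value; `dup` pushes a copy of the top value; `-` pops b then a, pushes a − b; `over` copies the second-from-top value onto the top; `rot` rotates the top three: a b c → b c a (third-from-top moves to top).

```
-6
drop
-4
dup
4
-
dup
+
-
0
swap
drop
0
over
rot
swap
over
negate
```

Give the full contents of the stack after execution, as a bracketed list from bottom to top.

-6      -6
drop    (empty)
-4      -4
dup     -4 -4
4       -4 -4 4
-       -4 -8
dup     -4 -8 -8
+       -4 -16
-       12
0       12 0
swap    0 12
drop    0
0       0 0
over    0 0 0
rot     0 0 0
swap    0 0 0
over    0 0 0 0
negate  0 0 0 0

[0, 0, 0, 0]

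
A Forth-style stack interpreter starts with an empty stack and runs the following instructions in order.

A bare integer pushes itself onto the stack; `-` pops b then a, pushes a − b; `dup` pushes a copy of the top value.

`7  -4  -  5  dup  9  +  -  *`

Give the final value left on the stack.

7   : [7]
-4  : [7, -4]
-   : [11]
5   : [11, 5]
dup : [11, 5, 5]
9   : [11, 5, 5, 9]
+   : [11, 5, 14]
-   : [11, -9]
*   : [-99]

-99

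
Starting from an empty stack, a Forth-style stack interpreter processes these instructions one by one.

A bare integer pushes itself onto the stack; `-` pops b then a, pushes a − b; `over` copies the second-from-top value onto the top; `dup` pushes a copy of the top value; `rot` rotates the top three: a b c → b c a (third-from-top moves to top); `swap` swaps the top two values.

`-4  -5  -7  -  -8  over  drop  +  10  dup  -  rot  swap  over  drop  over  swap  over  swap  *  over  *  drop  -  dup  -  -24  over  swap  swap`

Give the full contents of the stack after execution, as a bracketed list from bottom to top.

[-6, 0, -24, 0]

-4   : -4
-5   : -4 -5
-7   : -4 -5 -7
-    : -4 2
-8   : -4 2 -8
over : -4 2 -8 2
drop : -4 2 -8
+    : -4 -6
10   : -4 -6 10
dup  : -4 -6 10 10
-    : -4 -6 0
rot  : -6 0 -4
swap : -6 -4 0
over : -6 -4 0 -4
drop : -6 -4 0
over : -6 -4 0 -4
swap : -6 -4 -4 0
over : -6 -4 -4 0 -4
swap : -6 -4 -4 -4 0
*    : -6 -4 -4 0
over : -6 -4 -4 0 -4
*    : -6 -4 -4 0
drop : -6 -4 -4
-    : -6 0
dup  : -6 0 0
-    : -6 0
-24  : -6 0 -24
over : -6 0 -24 0
swap : -6 0 0 -24
swap : -6 0 -24 0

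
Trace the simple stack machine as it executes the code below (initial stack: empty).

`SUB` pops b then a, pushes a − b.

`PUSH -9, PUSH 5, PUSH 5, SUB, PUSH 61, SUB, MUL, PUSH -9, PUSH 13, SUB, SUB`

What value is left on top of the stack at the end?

PUSH -9  [-9]
PUSH 5   [-9, 5]
PUSH 5   [-9, 5, 5]
SUB      [-9, 0]
PUSH 61  [-9, 0, 61]
SUB      [-9, -61]
MUL      [549]
PUSH -9  [549, -9]
PUSH 13  [549, -9, 13]
SUB      [549, -22]
SUB      [571]

571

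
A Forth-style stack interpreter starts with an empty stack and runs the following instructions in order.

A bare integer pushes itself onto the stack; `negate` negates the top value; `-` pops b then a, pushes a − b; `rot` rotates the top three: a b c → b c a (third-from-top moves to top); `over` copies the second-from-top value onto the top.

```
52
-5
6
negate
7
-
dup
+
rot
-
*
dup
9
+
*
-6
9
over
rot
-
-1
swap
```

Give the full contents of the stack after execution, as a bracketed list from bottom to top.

52      52
-5      52 -5
6       52 -5 6
negate  52 -5 -6
7       52 -5 -6 7
-       52 -5 -13
dup     52 -5 -13 -13
+       52 -5 -26
rot     -5 -26 52
-       -5 -78
*       390
dup     390 390
9       390 390 9
+       390 399
*       155610
-6      155610 -6
9       155610 -6 9
over    155610 -6 9 -6
rot     155610 9 -6 -6
-       155610 9 0
-1      155610 9 0 -1
swap    155610 9 -1 0

[155610, 9, -1, 0]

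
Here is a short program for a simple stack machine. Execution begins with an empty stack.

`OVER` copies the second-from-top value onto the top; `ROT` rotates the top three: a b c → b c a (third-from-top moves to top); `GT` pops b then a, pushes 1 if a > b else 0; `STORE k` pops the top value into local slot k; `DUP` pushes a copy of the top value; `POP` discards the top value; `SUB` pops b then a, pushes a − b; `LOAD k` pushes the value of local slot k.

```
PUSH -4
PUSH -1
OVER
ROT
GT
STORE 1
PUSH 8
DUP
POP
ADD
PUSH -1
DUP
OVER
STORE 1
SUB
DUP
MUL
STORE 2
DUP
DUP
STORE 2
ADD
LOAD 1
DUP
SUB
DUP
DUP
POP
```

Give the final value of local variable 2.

7

PUSH -4 → -4
PUSH -1 → -4 -1
OVER    → -4 -1 -4
ROT     → -1 -4 -4
GT      → -1 0
STORE 1 → -1
PUSH 8  → -1 8
DUP     → -1 8 8
POP     → -1 8
ADD     → 7
PUSH -1 → 7 -1
DUP     → 7 -1 -1
OVER    → 7 -1 -1 -1
STORE 1 → 7 -1 -1
SUB     → 7 0
DUP     → 7 0 0
MUL     → 7 0
STORE 2 → 7
DUP     → 7 7
DUP     → 7 7 7
STORE 2 → 7 7
ADD     → 14
LOAD 1  → 14 -1
DUP     → 14 -1 -1
SUB     → 14 0
DUP     → 14 0 0
DUP     → 14 0 0 0
POP     → 14 0 0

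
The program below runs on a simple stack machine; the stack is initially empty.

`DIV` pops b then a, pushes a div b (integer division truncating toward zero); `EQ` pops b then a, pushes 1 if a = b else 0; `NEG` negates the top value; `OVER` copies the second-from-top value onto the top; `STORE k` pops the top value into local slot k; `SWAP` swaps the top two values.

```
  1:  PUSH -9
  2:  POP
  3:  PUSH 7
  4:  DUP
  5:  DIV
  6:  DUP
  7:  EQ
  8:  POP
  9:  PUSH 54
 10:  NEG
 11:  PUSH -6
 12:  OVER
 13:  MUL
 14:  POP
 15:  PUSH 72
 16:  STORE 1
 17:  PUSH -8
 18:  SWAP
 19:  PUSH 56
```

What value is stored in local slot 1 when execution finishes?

72

PUSH -9  [-9]
POP      []
PUSH 7   [7]
DUP      [7, 7]
DIV      [1]
DUP      [1, 1]
EQ       [1]
POP      []
PUSH 54  [54]
NEG      [-54]
PUSH -6  [-54, -6]
OVER     [-54, -6, -54]
MUL      [-54, 324]
POP      [-54]
PUSH 72  [-54, 72]
STORE 1  [-54]
PUSH -8  [-54, -8]
SWAP     [-8, -54]
PUSH 56  [-8, -54, 56]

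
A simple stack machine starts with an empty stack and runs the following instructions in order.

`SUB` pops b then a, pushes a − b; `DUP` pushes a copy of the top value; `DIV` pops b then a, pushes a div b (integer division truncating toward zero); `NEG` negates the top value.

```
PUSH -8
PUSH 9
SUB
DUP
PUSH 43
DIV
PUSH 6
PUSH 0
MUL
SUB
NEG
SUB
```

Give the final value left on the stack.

PUSH -8 -> [-8]
PUSH 9  -> [-8, 9]
SUB     -> [-17]
DUP     -> [-17, -17]
PUSH 43 -> [-17, -17, 43]
DIV     -> [-17, 0]
PUSH 6  -> [-17, 0, 6]
PUSH 0  -> [-17, 0, 6, 0]
MUL     -> [-17, 0, 0]
SUB     -> [-17, 0]
NEG     -> [-17, 0]
SUB     -> [-17]

-17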